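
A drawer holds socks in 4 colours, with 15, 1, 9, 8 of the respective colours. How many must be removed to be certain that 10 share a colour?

In the worst case you take as many as possible of each colour without reaching 10: 9 + 1 + 9 + 8 = 27.
The next one must give 10 of some colour, so 27 + 1 = 28.

28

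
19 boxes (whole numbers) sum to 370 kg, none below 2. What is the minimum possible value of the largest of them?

20

If every one of the 19 were at most 19, the total would be at most 19 × 19 = 361 < 370.
Achievable: 9 of them at 20 and 10 at 19 total 370.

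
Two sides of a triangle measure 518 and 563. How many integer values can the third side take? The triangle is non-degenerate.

1035

The triangle inequality gives |518 − 563| < c < 518 + 563, i.e. 45 < c < 1081.
So c can be any integer from 46 to 1080: 1035 values.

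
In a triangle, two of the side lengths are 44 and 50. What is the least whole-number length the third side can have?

The third side must exceed |44 − 50| = 6.
The smallest integer above 6 is 7.

7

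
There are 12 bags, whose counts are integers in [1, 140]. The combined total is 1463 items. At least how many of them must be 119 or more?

3

Suppose at most 12 − j of them reach 119; then j values are ≤ 118 and the rest ≤ 140.
The total is then ≤ 118·j + 140·(12 − j) = 1680 − 22j. For this to be ≥ 1463 we need j ≤ 9, so at least 12 − 9 = 3 must reach 119.
Exactly 3 works: 3 values at 140 and 9 at 118 total 1482; lower one of the high values by 19 (still ≥ 119) to hit 1463.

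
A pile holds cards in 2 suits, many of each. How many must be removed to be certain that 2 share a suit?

You could draw 1 of every suit without reaching 2 of any — 2 in all.
One more forces 2 of some suit, so 2 + 1 = 3.

3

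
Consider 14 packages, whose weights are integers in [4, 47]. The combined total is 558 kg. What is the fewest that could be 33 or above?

8

Each value short of 33 is at most 32, costing at least 47 − 32 = 15 against the maximum total of 658.
We can afford to lose at most 658 − 558 = 100, so at most ⌊100/15⌋ = 6 fall short, and at least 8 are ≥ 33.
Exactly 8 works: 8 values at 47 and 6 at 32 total 568; lower one of the high values by 10 (still ≥ 33) to hit 558.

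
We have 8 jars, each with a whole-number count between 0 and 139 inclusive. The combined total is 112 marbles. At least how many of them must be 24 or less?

Each value above 24 is at least 25, contributing at least 25 − 0 = 25 above the floor 0.
The sum exceeds the floor total 0 by 112, so at most ⌊112/25⌋ = 4 exceed 24, and at least 4 are ≤ 24.
Exactly 4 works: 4 values at 0 and 4 at 25 total 100; raise one of the low values by 12 (still ≤ 24) to hit 112.

4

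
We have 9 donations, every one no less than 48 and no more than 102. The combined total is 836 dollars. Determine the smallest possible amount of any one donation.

48

Minimizing one value means maximizing the remaining 8.
The other 8 can take up 8 × 102 = 816 ≥ 836 − 48, so one donation can sit at its floor of 48.
Achievable: one at 48 and the other 8 totalling 788, which fits since 8 × 48 ≤ 788 ≤ 8 × 102.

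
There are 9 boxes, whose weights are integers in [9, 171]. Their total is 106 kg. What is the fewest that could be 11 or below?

1

Let j be the number exceeding 11. Then the total is ≥ 12·j + 9·(9 − j) = 81 + 3j.
So 3j ≤ 25 and j ≤ 8; hence at least 9 − 8 = 1 are ≤ 11.
Exactly 1 works: 1 value at 9 and 8 at 12 total 105; raise one of the low values by 1 (still ≤ 11) to hit 106.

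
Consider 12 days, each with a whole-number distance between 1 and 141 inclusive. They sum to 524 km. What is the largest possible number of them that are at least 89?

5

With k values at 89 or above and the rest at least 1, the sum is at least 12 + 88k.
Since the sum is 524, we need 88k ≤ 512, i.e. k ≤ 5.
k = 5 is achieved by 5 values at 89 and 7 at 1, total 452; add 72 to one value (staying below 89) to reach 524.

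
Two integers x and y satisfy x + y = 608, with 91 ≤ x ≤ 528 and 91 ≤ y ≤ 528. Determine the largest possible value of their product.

With x + y fixed, xy peaks when the two are closest together.
Taking x = 304 and y = 304 (both in [91, 528]) gives xy = 92416.

92416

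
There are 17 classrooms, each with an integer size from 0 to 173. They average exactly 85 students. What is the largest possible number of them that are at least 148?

The total is 17 × 85 = 1445.
If k of the values are ≥ 148, the total is ≥ 148k + 0(17 − k).
Setting 148k + 0(17 − k) ≤ 1445 gives 148k ≤ 1445, so k ≤ 9.
k = 9 is achieved by 9 values at 148 and 8 at 0, total 1332; add 113 to one value (staying below 148) to reach 1445.

9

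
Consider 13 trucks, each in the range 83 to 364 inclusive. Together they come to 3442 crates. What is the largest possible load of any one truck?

Maximizing one value means minimizing the remaining 12.
The other 12 contribute at least 12 × 83 = 996, leaving at most 3442 − 996 = 2446.
But each truck is capped at 364, so the maximum is 364.
Achievable: one at 364 and the other 12 totalling 3078, which fits since 12 × 83 ≤ 3078 ≤ 12 × 364.

364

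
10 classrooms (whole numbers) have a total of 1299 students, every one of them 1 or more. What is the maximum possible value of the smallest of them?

The average is 1299/10 < 130, so some value is ≤ 129.
Equality holds with 1 value of 129 and 9 values of 130.

129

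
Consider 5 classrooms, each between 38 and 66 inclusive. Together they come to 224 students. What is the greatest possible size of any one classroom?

66

To make one classroom as large as possible, make the other 4 as small as possible.
The other 4 contribute at least 4 × 38 = 152, leaving at most 224 − 152 = 72.
But each classroom is capped at 66, so the maximum is 66.
Achievable: one at 66 and the other 4 totalling 158, which fits since 4 × 38 ≤ 158 ≤ 4 × 66.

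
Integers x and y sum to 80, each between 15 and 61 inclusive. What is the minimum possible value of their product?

1159

xy = x(80 − x) is concave in x, so over [19, 61] it is minimized at an endpoint.
At the endpoint x = 19, y = 80 − 19 = 61, so xy = 19 × 61 = 1159.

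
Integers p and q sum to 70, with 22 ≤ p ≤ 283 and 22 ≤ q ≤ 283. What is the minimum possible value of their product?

1056

Since p + q is fixed, pushing one of them to its bound minimizes the product.
The extreme feasible split is p = 22, q = 48, giving pq = 1056.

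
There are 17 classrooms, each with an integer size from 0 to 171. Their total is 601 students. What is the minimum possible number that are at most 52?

6

Each value above 52 is at least 53, contributing at least 53 − 0 = 53 above the floor 0.
The sum exceeds the floor total 0 by 601, so at most ⌊601/53⌋ = 11 exceed 52, and at least 6 are ≤ 52.
Exactly 6 works: 6 values at 0 and 11 at 53 total 583; raise one of the low values by 18 (still ≤ 52) to hit 601.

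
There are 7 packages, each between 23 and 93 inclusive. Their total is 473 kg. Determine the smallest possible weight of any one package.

To make one package as small as possible, make the other 6 as large as possible.
The other 6 can take up 6 × 93 = 558 ≥ 473 − 23, so one package can sit at its floor of 23.
Achievable: one at 23 and the other 6 totalling 450, which fits since 6 × 23 ≤ 450 ≤ 6 × 93.

23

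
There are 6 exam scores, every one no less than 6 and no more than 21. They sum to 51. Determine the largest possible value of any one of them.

21

Maximizing one value means minimizing the remaining 5.
The other 5 contribute at least 5 × 6 = 30, leaving at most 51 − 30 = 21.
Since 21 ≤ 21, this is achievable: one at 21 and 5 at 6.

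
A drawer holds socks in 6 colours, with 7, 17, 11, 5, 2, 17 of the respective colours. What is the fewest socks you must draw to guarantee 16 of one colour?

In the worst case you take as many as possible of each colour without reaching 16: 7 + 15 + 11 + 5 + 2 + 15 = 55.
The next one must give 16 of some colour, so 55 + 1 = 56.

56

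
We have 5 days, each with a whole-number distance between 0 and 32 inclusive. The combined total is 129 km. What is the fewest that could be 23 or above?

Each value short of 23 is at most 22, costing at least 32 − 22 = 10 against the maximum total of 160.
We can afford to lose at most 160 − 129 = 31, so at most ⌊31/10⌋ = 3 fall short, and at least 2 are ≥ 23.
Exactly 2 works: 2 values at 32 and 3 at 22 total 130; lower one of the high values by 1 (still ≥ 23) to hit 129.

2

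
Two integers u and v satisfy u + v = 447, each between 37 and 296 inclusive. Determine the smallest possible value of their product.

uv = u(447 − u) is concave in u, so over [151, 296] it is minimized at an endpoint.
The extreme feasible split is u = 151, v = 296, giving uv = 44696.

44696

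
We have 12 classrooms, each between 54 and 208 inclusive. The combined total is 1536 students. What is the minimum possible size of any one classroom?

54

Minimizing one value means maximizing the remaining 11.
The other 11 can take up 11 × 208 = 2288 ≥ 1536 − 54, so one classroom can sit at its floor of 54.
Achievable: one at 54 and the other 11 totalling 1482, which fits since 11 × 54 ≤ 1482 ≤ 11 × 208.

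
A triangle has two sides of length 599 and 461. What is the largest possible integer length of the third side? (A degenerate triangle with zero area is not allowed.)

The third side must be less than 599 + 461 = 1060.
The largest integer below 1060 is 1059.

1059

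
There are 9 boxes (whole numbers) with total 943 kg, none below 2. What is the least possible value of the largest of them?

105

If every one of the 9 were at most 104, the total would be at most 9 × 104 = 936 < 943.
Equality holds with 7 values of 105 and 2 values of 104.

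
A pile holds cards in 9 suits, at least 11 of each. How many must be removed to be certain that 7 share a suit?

In the worst case you draw 6 of each of the 9 suits: 9 × 6 = 54.
One more forces 7 of some suit, so 54 + 1 = 55.

55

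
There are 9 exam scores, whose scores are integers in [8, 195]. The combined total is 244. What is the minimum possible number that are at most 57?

Let j be the number exceeding 57. Then the total is ≥ 58·j + 8·(9 − j) = 72 + 50j.
So 50j ≤ 172 and j ≤ 3; hence at least 9 − 3 = 6 are ≤ 57.
Exactly 6 works: 6 values at 8 and 3 at 58 total 222; raise one of the low values by 22 (still ≤ 57) to hit 244.

6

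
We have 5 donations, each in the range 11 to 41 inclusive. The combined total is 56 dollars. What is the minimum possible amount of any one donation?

Minimizing one value means maximizing the remaining 4.
The other 4 can take up 4 × 41 = 164 ≥ 56 − 11, so one donation can sit at its floor of 11.
Achievable: one at 11 and the other 4 totalling 45, which fits since 4 × 11 ≤ 45 ≤ 4 × 41.

11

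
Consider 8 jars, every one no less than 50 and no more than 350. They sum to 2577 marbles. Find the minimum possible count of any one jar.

127

To make one jar as small as possible, make the other 7 as large as possible.
The other 7 contribute at most 7 × 350 = 2450, leaving at least 2577 − 2450 = 127.
Since 127 ≥ 50, this is achievable: one at 127 and 7 at 350.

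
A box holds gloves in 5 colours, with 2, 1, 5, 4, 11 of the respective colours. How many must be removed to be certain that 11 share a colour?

In the worst case you take as many as possible of each colour without reaching 11: 2 + 1 + 5 + 4 + 10 = 22.
The next one must give 11 of some colour, so 22 + 1 = 23.

23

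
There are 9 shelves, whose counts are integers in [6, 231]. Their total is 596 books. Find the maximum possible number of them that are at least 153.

If k of the values are ≥ 153, the total is ≥ 153k + 6(9 − k).
Setting 153k + 6(9 − k) ≤ 596 gives 147k ≤ 542, so k ≤ 3.
k = 3 is achieved by 3 values at 153 and 6 at 6, total 495; add 101 to one value (staying below 153) to reach 596.

3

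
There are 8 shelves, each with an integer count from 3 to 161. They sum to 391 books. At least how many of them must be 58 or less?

If only k of them are at most 58, the other 8 − k are at least 59, so the total is at least (8 − k)·59 + k·3.
This is ≤ 391, so (8 − k)·59 + 3k ≤ 391, which gives k ≥ 2.
Exactly 2 works: 2 values at 3 and 6 at 59 total 360; raise one of the low values by 31 (still ≤ 58) to hit 391.

2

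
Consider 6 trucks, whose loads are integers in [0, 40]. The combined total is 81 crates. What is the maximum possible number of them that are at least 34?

2

With k values at 34 or above and the rest at least 0, the sum is at least 0 + 34k.
Since the sum is 81, we need 34k ≤ 81, i.e. k ≤ 2.
k = 2 is achieved by 2 values at 34 and 4 at 0, total 68; add 13 to one value (staying below 34) to reach 81.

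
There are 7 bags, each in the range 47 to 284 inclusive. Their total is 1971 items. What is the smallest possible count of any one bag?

To make one bag as small as possible, make the other 6 as large as possible.
The other 6 contribute at most 6 × 284 = 1704, leaving at least 1971 − 1704 = 267.
Since 267 ≥ 47, this is achievable: one at 267 and 6 at 284.

267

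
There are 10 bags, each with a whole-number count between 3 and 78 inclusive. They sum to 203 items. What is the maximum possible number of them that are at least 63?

Suppose k of them are at least 63. Those contribute at least 63 each and the other 10 − k at least 3 each.
So the total is at least 63k + 3(10 − k) = 30 + 60k. This must be ≤ 203, giving k ≤ 2.
k = 2 is achieved by 2 values at 63 and 8 at 3, total 150; add 53 to one value (staying below 63) to reach 203.

2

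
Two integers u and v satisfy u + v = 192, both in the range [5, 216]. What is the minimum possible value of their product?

935

Since u + v is fixed, pushing one of them to its bound minimizes the product.
The extreme feasible split is u = 5, v = 187, giving uv = 935.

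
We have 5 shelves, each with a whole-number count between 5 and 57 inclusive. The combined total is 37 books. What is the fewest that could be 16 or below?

4

If only k of them are at most 16, the other 5 − k are at least 17, so the total is at least (5 − k)·17 + k·5.
This is ≤ 37, so (5 − k)·17 + 5k ≤ 37, which gives k ≥ 4.
Exactly 4 works: 4 values at 5 and 1 at 17 total 37.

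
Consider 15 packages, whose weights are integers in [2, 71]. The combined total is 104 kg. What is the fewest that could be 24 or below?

If only k of them are at most 24, the other 15 − k are at least 25, so the total is at least (15 − k)·25 + k·2.
This is ≤ 104, so (15 − k)·25 + 2k ≤ 104, which gives k ≥ 12.
Exactly 12 works: 12 values at 2 and 3 at 25 total 99; raise one of the low values by 5 (still ≤ 24) to hit 104.

12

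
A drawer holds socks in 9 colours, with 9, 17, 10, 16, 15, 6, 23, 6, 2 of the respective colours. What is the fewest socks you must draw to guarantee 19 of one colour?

In the worst case you take as many as possible of each colour without reaching 19: 9 + 17 + 10 + 16 + 15 + 6 + 18 + 6 + 2 = 99.
The next one must give 19 of some colour, so 99 + 1 = 100.

100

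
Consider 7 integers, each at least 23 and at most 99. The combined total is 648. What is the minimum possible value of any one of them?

Minimizing one value means maximizing the remaining 6.
The other 6 contribute at most 6 × 99 = 594, leaving at least 648 − 594 = 54.
Since 54 ≥ 23, this is achievable: one at 54 and 6 at 99.

54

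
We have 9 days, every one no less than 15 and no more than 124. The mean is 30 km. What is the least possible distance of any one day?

Minimizing one value means maximizing the remaining 8.
The total is 9 × 30 = 270.
The other 8 can take up 8 × 124 = 992 ≥ 270 − 15, so one day can sit at its floor of 15.
Achievable: one at 15 and the other 8 totalling 255, which fits since 8 × 15 ≤ 255 ≤ 8 × 124.

15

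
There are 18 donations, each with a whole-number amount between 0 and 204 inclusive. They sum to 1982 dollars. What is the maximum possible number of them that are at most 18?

9

Suppose k of them are at most 18. Those contribute at most 18 each and the rest at most 204 each.
So the total is at most 18k + 204(18 − k) = 3672 − 186k. This must still be ≥ 1982, so k ≤ 9.
k = 9 is achieved by 9 values at 18 and 9 at 204, total 1998; lower one of the 204's by 16 (still > 18) to reach 1982.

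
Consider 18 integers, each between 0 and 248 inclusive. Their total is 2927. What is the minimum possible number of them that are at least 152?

3

If only k of them are at least 152, the other 18 − k are at most 151, so the total is at most k·248 + (18 − k)·151.
This must reach 2927, so k·248 + (18 − k)·151 ≥ 2927, giving k ≥ 3.
Exactly 3 works: 3 values at 248 and 15 at 151 total 3009; lower one of the high values by 82 (still ≥ 152) to hit 2927.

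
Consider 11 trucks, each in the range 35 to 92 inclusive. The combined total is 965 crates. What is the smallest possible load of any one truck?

45

To make one truck as small as possible, make the other 10 as large as possible.
The other 10 contribute at most 10 × 92 = 920, leaving at least 965 − 920 = 45.
Since 45 ≥ 35, this is achievable: one at 45 and 10 at 92.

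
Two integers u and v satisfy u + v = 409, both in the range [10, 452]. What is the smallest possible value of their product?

uv = u(409 − u) is concave in u, so over [10, 399] it is minimized at an endpoint.
At the endpoint u = 10, v = 409 − 10 = 399, so uv = 10 × 399 = 3990.

3990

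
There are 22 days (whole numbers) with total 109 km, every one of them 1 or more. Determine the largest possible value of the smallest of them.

4

The average is 109/22 < 5, so some value is ≤ 4.
Taking 1 copy of 4 and 21 copies of 5 gives exactly 109, so 4 is attained.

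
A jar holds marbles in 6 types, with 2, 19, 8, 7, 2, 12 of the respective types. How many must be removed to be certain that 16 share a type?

47

In the worst case you take as many as possible of each type without reaching 16: 2 + 15 + 8 + 7 + 2 + 12 = 46.
The next one must give 16 of some type, so 46 + 1 = 47.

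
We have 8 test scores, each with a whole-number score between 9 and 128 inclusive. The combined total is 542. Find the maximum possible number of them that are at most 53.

6

Suppose k of them are at most 53. Those contribute at most 53 each and the rest at most 128 each.
So the total is at most 53k + 128(8 − k) = 1024 − 75k. This must still be ≥ 542, so k ≤ 6.
k = 6 is achieved by 6 values at 53 and 2 at 128, total 574; lower one of the 128's by 32 (still > 53) to reach 542.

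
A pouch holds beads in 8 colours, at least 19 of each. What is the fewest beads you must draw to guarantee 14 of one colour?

In the worst case you draw 13 of each of the 8 colours: 8 × 13 = 104.
One more forces 14 of some colour, so 104 + 1 = 105.

105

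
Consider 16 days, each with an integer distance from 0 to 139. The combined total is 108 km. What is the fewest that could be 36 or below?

14

Let j be the number exceeding 36. Then the total is ≥ 37·j + 0·(16 − j) = 0 + 37j.
So 37j ≤ 108 and j ≤ 2; hence at least 16 − 2 = 14 are ≤ 36.
Exactly 14 works: 14 values at 0 and 2 at 37 total 74; raise one of the low values by 34 (still ≤ 36) to hit 108.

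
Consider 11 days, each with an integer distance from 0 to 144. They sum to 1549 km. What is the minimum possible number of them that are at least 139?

6

If only k of them are at least 139, the other 11 − k are at most 138, so the total is at most k·144 + (11 − k)·138.
This must reach 1549, so k·144 + (11 − k)·138 ≥ 1549, giving k ≥ 6.
Exactly 6 works: 6 values at 144 and 5 at 138 total 1554; lower one of the high values by 5 (still ≥ 139) to hit 1549.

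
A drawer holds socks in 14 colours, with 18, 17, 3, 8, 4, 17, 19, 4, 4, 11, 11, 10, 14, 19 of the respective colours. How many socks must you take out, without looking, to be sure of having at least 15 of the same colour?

In the worst case you take as many as possible of each colour without reaching 15: 14 + 14 + 3 + 8 + 4 + 14 + 14 + 4 + 4 + 11 + 11 + 10 + 14 + 14 = 139.
The next one must give 15 of some colour, so 139 + 1 = 140.

140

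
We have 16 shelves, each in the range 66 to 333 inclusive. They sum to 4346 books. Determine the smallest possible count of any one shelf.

66

To make one shelf as small as possible, make the other 15 as large as possible.
The other 15 can take up 15 × 333 = 4995 ≥ 4346 − 66, so one shelf can sit at its floor of 66.
Achievable: one at 66 and the other 15 totalling 4280, which fits since 15 × 66 ≤ 4280 ≤ 15 × 333.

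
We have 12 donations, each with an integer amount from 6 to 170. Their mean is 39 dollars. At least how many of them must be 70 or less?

6

The total is 12 × 39 = 468.
If only k of them are at most 70, the other 12 − k are at least 71, so the total is at least (12 − k)·71 + k·6.
This is ≤ 468, so (12 − k)·71 + 6k ≤ 468, which gives k ≥ 6.
Exactly 6 works: 6 values at 6 and 6 at 71 total 462; raise one of the low values by 6 (still ≤ 70) to hit 468.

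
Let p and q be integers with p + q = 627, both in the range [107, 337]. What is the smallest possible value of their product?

For a fixed sum, pq is smallest when p and q are as far apart as possible.
At the endpoint p = 290, q = 627 − 290 = 337, so pq = 290 × 337 = 97730.

97730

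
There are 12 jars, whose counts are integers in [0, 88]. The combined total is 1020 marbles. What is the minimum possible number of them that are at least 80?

Each value short of 80 is at most 79, costing at least 88 − 79 = 9 against the maximum total of 1056.
We can afford to lose at most 1056 − 1020 = 36, so at most ⌊36/9⌋ = 4 fall short, and at least 8 are ≥ 80.
Exactly 8 works: 8 values at 88 and 4 at 79 total 1020.

8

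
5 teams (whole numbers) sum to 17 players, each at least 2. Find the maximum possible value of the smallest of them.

The 5 values sum to 17, so their minimum is at most ⌊17/5⌋ = 3.
Equality holds with 3 values of 3 and 2 values of 4.

3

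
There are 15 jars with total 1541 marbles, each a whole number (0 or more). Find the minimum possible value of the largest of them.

103

The average is 1541/15 > 102, so not all 15 can be 102 or less; the largest is ≥ 103.
Achievable: 11 of them at 103 and 4 at 102 total 1541.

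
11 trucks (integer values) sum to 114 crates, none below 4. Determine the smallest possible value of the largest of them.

11

The 11 values sum to 114, so their maximum is at least ⌈114/11⌉ = 11.
Achievable: 4 of them at 11 and 7 at 10 total 114.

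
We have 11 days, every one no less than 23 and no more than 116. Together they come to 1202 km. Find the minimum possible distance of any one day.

42

Minimizing one value means maximizing the remaining 10.
The other 10 contribute at most 10 × 116 = 1160, leaving at least 1202 − 1160 = 42.
Since 42 ≥ 23, this is achievable: one at 42 and 10 at 116.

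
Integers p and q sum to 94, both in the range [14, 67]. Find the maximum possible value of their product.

2209

pq = p(94 − p) is maximized when p is as near 94/2 as the bounds allow.
Taking p = 47 and q = 47 (both in [14, 67]) gives pq = 2209.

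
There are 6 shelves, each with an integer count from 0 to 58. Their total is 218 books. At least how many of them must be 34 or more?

1

Each value short of 34 is at most 33, costing at least 58 − 33 = 25 against the maximum total of 348.
We can afford to lose at most 348 − 218 = 130, so at most ⌊130/25⌋ = 5 fall short, and at least 1 are ≥ 34.
Exactly 1 works: 1 value at 58 and 5 at 33 total 223; lower one of the high values by 5 (still ≥ 34) to hit 218.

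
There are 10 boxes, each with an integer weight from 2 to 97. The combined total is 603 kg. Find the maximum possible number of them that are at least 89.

6

If k of the values are ≥ 89, the total is ≥ 89k + 2(10 − k).
Setting 89k + 2(10 − k) ≤ 603 gives 87k ≤ 583, so k ≤ 6.
k = 6 is achieved by 6 values at 89 and 4 at 2, total 542; add 61 to one value (staying below 89) to reach 603.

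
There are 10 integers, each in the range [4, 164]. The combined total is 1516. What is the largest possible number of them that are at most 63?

1

Suppose k of them are at most 63. Those contribute at most 63 each and the rest at most 164 each.
So the total is at most 63k + 164(10 − k) = 1640 − 101k. This must still be ≥ 1516, so k ≤ 1.
k = 1 is achieved by 1 value at 63 and 9 at 164, total 1539; lower one of the 164's by 23 (still > 63) to reach 1516.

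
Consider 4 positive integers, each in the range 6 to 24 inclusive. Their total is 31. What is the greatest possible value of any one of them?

13

To make one integer as large as possible, make the other 3 as small as possible.
The other 3 contribute at least 3 × 6 = 18, leaving at most 31 − 18 = 13.
Since 13 ≤ 24, this is achievable: one at 13 and 3 at 6.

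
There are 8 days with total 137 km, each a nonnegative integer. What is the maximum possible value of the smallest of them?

The average is 137/8 < 18, so some value is ≤ 17.
Achievable: 7 of them at 17 and 1 at 18 total 137.

17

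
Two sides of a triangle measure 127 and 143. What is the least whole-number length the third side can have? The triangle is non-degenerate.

17

The third side must exceed |127 − 143| = 16.
The smallest integer above 16 is 17.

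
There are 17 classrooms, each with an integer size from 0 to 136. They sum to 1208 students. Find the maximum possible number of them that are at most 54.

13

Suppose k of them are at most 54. Those contribute at most 54 each and the rest at most 136 each.
So the total is at most 54k + 136(17 − k) = 2312 − 82k. This must still be ≥ 1208, so k ≤ 13.
k = 13 is achieved by 13 values at 54 and 4 at 136, total 1246; lower one of the 136's by 38 (still > 54) to reach 1208.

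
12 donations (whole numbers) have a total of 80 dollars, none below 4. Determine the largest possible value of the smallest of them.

If every one of the 12 were at least 7, the total would be at least 12 × 7 = 84 > 80.
Equality holds with 4 values of 6 and 8 values of 7.

6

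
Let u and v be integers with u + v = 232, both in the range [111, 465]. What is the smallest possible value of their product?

Since u + v is fixed, pushing one of them to its bound minimizes the product.
At the endpoint u = 111, v = 232 − 111 = 121, so uv = 111 × 121 = 13431.

13431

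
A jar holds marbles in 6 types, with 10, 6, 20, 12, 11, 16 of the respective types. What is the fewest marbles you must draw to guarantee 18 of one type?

73

In the worst case you take as many as possible of each type without reaching 18: 10 + 6 + 17 + 12 + 11 + 16 = 72.
The next one must give 18 of some type, so 72 + 1 = 73.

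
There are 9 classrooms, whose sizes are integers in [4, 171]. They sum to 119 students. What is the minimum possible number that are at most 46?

8

Each value above 46 is at least 47, contributing at least 47 − 4 = 43 above the floor 4.
The sum exceeds the floor total 36 by 83, so at most ⌊83/43⌋ = 1 exceed 46, and at least 8 are ≤ 46.
Exactly 8 works: 8 values at 4 and 1 at 47 total 79; raise one of the low values by 40 (still ≤ 46) to hit 119.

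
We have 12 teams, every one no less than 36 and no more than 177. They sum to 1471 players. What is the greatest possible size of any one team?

177

To make one team as large as possible, make the other 11 as small as possible.
The other 11 contribute at least 11 × 36 = 396, leaving at most 1471 − 396 = 1075.
But each team is capped at 177, so the maximum is 177.
Achievable: one at 177 and the other 11 totalling 1294, which fits since 11 × 36 ≤ 1294 ≤ 11 × 177.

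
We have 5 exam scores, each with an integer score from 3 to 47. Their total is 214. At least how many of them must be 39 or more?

3

If only k of them are at least 39, the other 5 − k are at most 38, so the total is at most k·47 + (5 − k)·38.
This must reach 214, so k·47 + (5 − k)·38 ≥ 214, giving k ≥ 3.
Exactly 3 works: 3 values at 47 and 2 at 38 total 217; lower one of the high values by 3 (still ≥ 39) to hit 214.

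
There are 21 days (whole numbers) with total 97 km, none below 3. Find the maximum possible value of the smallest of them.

If every one of the 21 were at least 5, the total would be at least 21 × 5 = 105 > 97.
Equality holds with 8 values of 4 and 13 values of 5.

4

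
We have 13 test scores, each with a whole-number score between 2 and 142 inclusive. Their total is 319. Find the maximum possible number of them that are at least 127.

With k values at 127 or above and the rest at least 2, the sum is at least 26 + 125k.
Since the sum is 319, we need 125k ≤ 293, i.e. k ≤ 2.
k = 2 is achieved by 2 values at 127 and 11 at 2, total 276; add 43 to one value (staying below 127) to reach 319.

2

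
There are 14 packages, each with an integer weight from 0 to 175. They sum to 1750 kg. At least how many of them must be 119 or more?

2

Each value short of 119 is at most 118, costing at least 175 − 118 = 57 against the maximum total of 2450.
We can afford to lose at most 2450 − 1750 = 700, so at most ⌊700/57⌋ = 12 fall short, and at least 2 are ≥ 119.
Exactly 2 works: 2 values at 175 and 12 at 118 total 1766; lower one of the high values by 16 (still ≥ 119) to hit 1750.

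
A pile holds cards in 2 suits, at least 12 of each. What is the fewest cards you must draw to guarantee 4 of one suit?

In the worst case you draw 3 of each of the 2 suits: 2 × 3 = 6.
One more forces 4 of some suit, so 6 + 1 = 7.

7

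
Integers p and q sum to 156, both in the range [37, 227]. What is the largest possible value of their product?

pq = p(156 − p) is maximized when p is as near 156/2 as the bounds allow.
Taking p = 78 and q = 78 (both in [37, 227]) gives pq = 6084.

6084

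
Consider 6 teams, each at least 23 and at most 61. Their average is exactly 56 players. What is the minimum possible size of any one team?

To make one team as small as possible, make the other 5 as large as possible.
The total is 6 × 56 = 336.
The other 5 contribute at most 5 × 61 = 305, leaving at least 336 − 305 = 31.
Since 31 ≥ 23, this is achievable: one at 31 and 5 at 61.

31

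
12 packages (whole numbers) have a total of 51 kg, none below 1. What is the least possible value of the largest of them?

5

If every one of the 12 were at most 4, the total would be at most 12 × 4 = 48 < 51.
Equality holds with 3 values of 5 and 9 values of 4.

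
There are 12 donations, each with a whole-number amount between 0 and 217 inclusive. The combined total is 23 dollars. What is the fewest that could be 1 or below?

1

Each value above 1 is at least 2, contributing at least 2 − 0 = 2 above the floor 0.
The sum exceeds the floor total 0 by 23, so at most ⌊23/2⌋ = 11 exceed 1, and at least 1 are ≤ 1.
Exactly 1 works: 1 value at 0 and 11 at 2 total 22; raise one of the low values by 1 (still ≤ 1) to hit 23.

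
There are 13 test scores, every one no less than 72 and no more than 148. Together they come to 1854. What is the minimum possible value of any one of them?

78

Minimizing one value means maximizing the remaining 12.
The other 12 contribute at most 12 × 148 = 1776, leaving at least 1854 − 1776 = 78.
Since 78 ≥ 72, this is achievable: one at 78 and 12 at 148.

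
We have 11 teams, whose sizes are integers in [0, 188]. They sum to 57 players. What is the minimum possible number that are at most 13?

7

Let j be the number exceeding 13. Then the total is ≥ 14·j + 0·(11 − j) = 0 + 14j.
So 14j ≤ 57 and j ≤ 4; hence at least 11 − 4 = 7 are ≤ 13.
Exactly 7 works: 7 values at 0 and 4 at 14 total 56; raise one of the low values by 1 (still ≤ 13) to hit 57.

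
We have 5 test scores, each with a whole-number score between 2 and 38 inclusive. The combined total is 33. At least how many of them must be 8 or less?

Let j be the number exceeding 8. Then the total is ≥ 9·j + 2·(5 − j) = 10 + 7j.
So 7j ≤ 23 and j ≤ 3; hence at least 5 − 3 = 2 are ≤ 8.
Exactly 2 works: 2 values at 2 and 3 at 9 total 31; raise one of the low values by 2 (still ≤ 8) to hit 33.

2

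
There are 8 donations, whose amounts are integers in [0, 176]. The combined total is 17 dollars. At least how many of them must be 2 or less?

3

Let j be the number exceeding 2. Then the total is ≥ 3·j + 0·(8 − j) = 0 + 3j.
So 3j ≤ 17 and j ≤ 5; hence at least 8 − 5 = 3 are ≤ 2.
Exactly 3 works: 3 values at 0 and 5 at 3 total 15; raise one of the low values by 2 (still ≤ 2) to hit 17.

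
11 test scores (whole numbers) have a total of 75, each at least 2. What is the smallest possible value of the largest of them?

7

The 11 values sum to 75, so their maximum is at least ⌈75/11⌉ = 7.
Equality holds with 9 values of 7 and 2 values of 6.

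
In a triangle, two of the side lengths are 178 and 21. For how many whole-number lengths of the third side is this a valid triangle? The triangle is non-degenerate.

41

The triangle inequality gives |178 − 21| < c < 178 + 21, i.e. 157 < c < 199.
So c can be any integer from 158 to 198: 41 values.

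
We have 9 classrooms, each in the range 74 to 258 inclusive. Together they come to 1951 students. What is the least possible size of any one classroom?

Minimizing one value means maximizing the remaining 8.
The other 8 can take up 8 × 258 = 2064 ≥ 1951 − 74, so one classroom can sit at its floor of 74.
Achievable: one at 74 and the other 8 totalling 1877, which fits since 8 × 74 ≤ 1877 ≤ 8 × 258.

74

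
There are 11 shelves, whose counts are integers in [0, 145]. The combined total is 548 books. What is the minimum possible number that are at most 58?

Let j be the number exceeding 58. Then the total is ≥ 59·j + 0·(11 − j) = 0 + 59j.
So 59j ≤ 548 and j ≤ 9; hence at least 11 − 9 = 2 are ≤ 58.
Exactly 2 works: 2 values at 0 and 9 at 59 total 531; raise one of the low values by 17 (still ≤ 58) to hit 548.

2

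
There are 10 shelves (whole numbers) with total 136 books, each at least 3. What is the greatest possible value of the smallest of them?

If every one of the 10 were at least 14, the total would be at least 10 × 14 = 140 > 136.
Taking 4 copies of 13 and 6 copies of 14 gives exactly 136, so 13 is attained.

13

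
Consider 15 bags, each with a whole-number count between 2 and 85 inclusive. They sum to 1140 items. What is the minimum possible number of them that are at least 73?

5

Each value short of 73 is at most 72, costing at least 85 − 72 = 13 against the maximum total of 1275.
We can afford to lose at most 1275 − 1140 = 135, so at most ⌊135/13⌋ = 10 fall short, and at least 5 are ≥ 73.
Exactly 5 works: 5 values at 85 and 10 at 72 total 1145; lower one of the high values by 5 (still ≥ 73) to hit 1140.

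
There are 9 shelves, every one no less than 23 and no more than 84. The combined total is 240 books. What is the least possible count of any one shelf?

23

To make one shelf as small as possible, make the other 8 as large as possible.
The other 8 can take up 8 × 84 = 672 ≥ 240 − 23, so one shelf can sit at its floor of 23.
Achievable: one at 23 and the other 8 totalling 217, which fits since 8 × 23 ≤ 217 ≤ 8 × 84.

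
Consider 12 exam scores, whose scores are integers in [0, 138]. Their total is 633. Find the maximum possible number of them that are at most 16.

Suppose k of them are at most 16. Those contribute at most 16 each and the rest at most 138 each.
So the total is at most 16k + 138(12 − k) = 1656 − 122k. This must still be ≥ 633, so k ≤ 8.
k = 8 is achieved by 8 values at 16 and 4 at 138, total 680; lower one of the 138's by 47 (still > 16) to reach 633.

8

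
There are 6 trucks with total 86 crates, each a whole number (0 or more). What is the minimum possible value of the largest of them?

15

The average is 86/6 > 14, so not all 6 can be 14 or less; the largest is ≥ 15.
Taking 4 copies of 14 and 2 copies of 15 gives exactly 86, so 15 is attained.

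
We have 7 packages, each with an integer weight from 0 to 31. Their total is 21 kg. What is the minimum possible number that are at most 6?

4

Let j be the number exceeding 6. Then the total is ≥ 7·j + 0·(7 − j) = 0 + 7j.
So 7j ≤ 21 and j ≤ 3; hence at least 7 − 3 = 4 are ≤ 6.
Exactly 4 works: 4 values at 0 and 3 at 7 total 21.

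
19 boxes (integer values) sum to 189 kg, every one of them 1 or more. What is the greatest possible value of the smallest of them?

If every one of the 19 were at least 10, the total would be at least 19 × 10 = 190 > 189.
Equality holds with 1 value of 9 and 18 values of 10.

9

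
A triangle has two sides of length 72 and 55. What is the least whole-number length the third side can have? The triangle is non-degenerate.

The third side must exceed |72 − 55| = 17.
The smallest integer above 17 is 18.

18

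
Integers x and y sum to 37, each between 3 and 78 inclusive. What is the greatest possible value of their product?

With x + y fixed, xy peaks when the two are closest together.
Taking x = 18 and y = 19 (both in [3, 78]) gives xy = 342.

342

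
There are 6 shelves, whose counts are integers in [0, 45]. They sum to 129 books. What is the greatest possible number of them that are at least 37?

3

If k of the values are ≥ 37, the total is ≥ 37k + 0(6 − k).
Setting 37k + 0(6 − k) ≤ 129 gives 37k ≤ 129, so k ≤ 3.
k = 3 is achieved by 3 values at 37 and 3 at 0, total 111; add 18 to one value (staying below 37) to reach 129.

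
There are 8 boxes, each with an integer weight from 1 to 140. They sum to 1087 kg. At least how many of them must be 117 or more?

7

Suppose at most 8 − j of them reach 117; then j values are ≤ 116 and the rest ≤ 140.
The total is then ≤ 116·j + 140·(8 − j) = 1120 − 24j. For this to be ≥ 1087 we need j ≤ 1, so at least 8 − 1 = 7 must reach 117.
Exactly 7 works: 7 values at 140 and 1 at 116 total 1096; lower one of the high values by 9 (still ≥ 117) to hit 1087.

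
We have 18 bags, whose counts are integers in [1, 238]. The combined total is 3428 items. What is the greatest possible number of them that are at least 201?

Suppose k of them are at least 201. Those contribute at least 201 each and the other 18 − k at least 1 each.
So the total is at least 201k + 1(18 − k) = 18 + 200k. This must be ≤ 3428, giving k ≤ 17.
k = 17 is achieved by 17 values at 201 and 1 at 1, total 3418; add 10 to one value (staying below 201) to reach 3428.

17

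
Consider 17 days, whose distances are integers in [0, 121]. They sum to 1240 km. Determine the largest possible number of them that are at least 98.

If k of the values are ≥ 98, the total is ≥ 98k + 0(17 − k).
Setting 98k + 0(17 − k) ≤ 1240 gives 98k ≤ 1240, so k ≤ 12.
k = 12 is achieved by 12 values at 98 and 5 at 0, total 1176; add 64 to one value (staying below 98) to reach 1240.

12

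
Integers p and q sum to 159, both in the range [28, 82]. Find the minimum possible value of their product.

Since p + q is fixed, pushing one of them to its bound minimizes the product.
The extreme feasible split is p = 77, q = 82, giving pq = 6314.

6314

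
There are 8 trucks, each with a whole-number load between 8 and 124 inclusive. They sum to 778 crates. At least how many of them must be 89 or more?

If only k of them are at least 89, the other 8 − k are at most 88, so the total is at most k·124 + (8 − k)·88.
This must reach 778, so k·124 + (8 − k)·88 ≥ 778, giving k ≥ 3.
Exactly 3 works: 3 values at 124 and 5 at 88 total 812; lower one of the high values by 34 (still ≥ 89) to hit 778.

3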